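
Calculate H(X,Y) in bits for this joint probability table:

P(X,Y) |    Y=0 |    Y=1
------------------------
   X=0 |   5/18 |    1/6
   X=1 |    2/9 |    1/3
1.9547 bits

Joint entropy is H(X,Y) = -Σ_{x,y} p(x,y) log p(x,y).

Summing over all non-zero entries:
H(X,Y) = -[5/18·log_2(5/18) + 1/6·log_2(1/6) + 2/9·log_2(2/9) + 1/3·log_2(1/3)]
H(X,Y) = 1.9547 bits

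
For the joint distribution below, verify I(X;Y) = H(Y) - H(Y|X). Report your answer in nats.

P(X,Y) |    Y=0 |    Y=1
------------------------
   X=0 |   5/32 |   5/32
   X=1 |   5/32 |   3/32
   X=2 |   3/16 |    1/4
I(X;Y) = 0.0124 nats

Mutual information has multiple equivalent forms:
- I(X;Y) = H(X) - H(X|Y)
- I(X;Y) = H(Y) - H(Y|X)
- I(X;Y) = H(X) + H(Y) - H(X,Y)

Computing all quantities:
H(X) = 1.0717, H(Y) = 0.6931, H(X,Y) = 1.7525
H(X|Y) = 1.0594, H(Y|X) = 0.6808

Verification:
H(X) - H(X|Y) = 1.0717 - 1.0594 = 0.0124
H(Y) - H(Y|X) = 0.6931 - 0.6808 = 0.0124
H(X) + H(Y) - H(X,Y) = 1.0717 + 0.6931 - 1.7525 = 0.0124

All forms give I(X;Y) = 0.0124 nats. ✓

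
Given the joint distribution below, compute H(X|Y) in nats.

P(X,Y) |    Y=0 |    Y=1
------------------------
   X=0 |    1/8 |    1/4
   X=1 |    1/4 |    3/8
0.6593 nats

Using the chain rule: H(X|Y) = H(X,Y) - H(Y)

First, compute H(X,Y) = 1.3209 nats

Marginal P(Y) = (3/8, 5/8)
H(Y) = 0.6616 nats

H(X|Y) = H(X,Y) - H(Y) = 1.3209 - 0.6616 = 0.6593 nats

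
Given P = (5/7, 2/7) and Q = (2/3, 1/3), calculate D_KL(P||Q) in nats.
0.0052 nats

KL divergence: D_KL(P||Q) = Σ p(x) log(p(x)/q(x))

Computing term by term:
  x=0: 5/7 × log_e[(5/7)/(2/3)] = 5/7 × 0.0690 = 0.0493
  x=1: 2/7 × log_e[(2/7)/(1/3)] = 2/7 × -0.1542 = -0.0440

D_KL(P||Q) = 0.0052 nats

Note: KL divergence is always non-negative and equals 0 iff P = Q.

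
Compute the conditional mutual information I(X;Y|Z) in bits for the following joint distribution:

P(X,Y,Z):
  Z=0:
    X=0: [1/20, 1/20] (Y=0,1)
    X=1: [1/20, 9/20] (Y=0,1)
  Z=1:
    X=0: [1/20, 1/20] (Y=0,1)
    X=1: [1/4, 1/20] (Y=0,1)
0.0850 bits

Conditional mutual information: I(X;Y|Z) = H(X|Z) + H(Y|Z) - H(X,Y|Z)

H(Z) = 0.9710
H(X,Z) = 1.6855 → H(X|Z) = 0.7145
H(Y,Z) = 1.6855 → H(Y|Z) = 0.7145
H(X,Y,Z) = 2.3150 → H(X,Y|Z) = 1.3440

I(X;Y|Z) = 0.7145 + 0.7145 - 1.3440 = 0.0850 bits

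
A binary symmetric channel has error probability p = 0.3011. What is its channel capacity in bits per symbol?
0.1174 bits

For a binary symmetric channel (BSC) with error probability p:
Capacity C = 1 - H(p) bits per symbol

where H(p) = -p log₂(p) - (1-p) log₂(1-p) is the binary entropy function.

H(0.3011) = 0.8826 bits
C = 1 - 0.8826 = 0.1174 bits per symbol

This means we can reliably transmit up to 0.1174 bits of information per channel use.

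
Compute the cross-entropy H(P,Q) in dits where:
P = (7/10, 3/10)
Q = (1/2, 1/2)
0.3010 dits

Cross-entropy: H(P,Q) = -Σ p(x) log q(x)

Alternatively: H(P,Q) = H(P) + D_KL(P||Q)
H(P) = 0.2653 dits
D_KL(P||Q) = 0.0357 dits

H(P,Q) = 0.2653 + 0.0357 = 0.3010 dits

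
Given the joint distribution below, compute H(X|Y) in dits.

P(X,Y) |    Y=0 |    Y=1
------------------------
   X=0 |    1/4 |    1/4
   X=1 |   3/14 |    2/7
0.2999 dits

Using the chain rule: H(X|Y) = H(X,Y) - H(Y)

First, compute H(X,Y) = 0.5998 dits

Marginal P(Y) = (13/28, 15/28)
H(Y) = 0.2999 dits

H(X|Y) = H(X,Y) - H(Y) = 0.5998 - 0.2999 = 0.2999 dits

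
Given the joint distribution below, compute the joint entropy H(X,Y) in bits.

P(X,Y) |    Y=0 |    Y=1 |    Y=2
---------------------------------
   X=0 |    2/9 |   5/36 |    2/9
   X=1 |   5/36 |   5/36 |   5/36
2.5466 bits

Joint entropy is H(X,Y) = -Σ_{x,y} p(x,y) log p(x,y).

Summing over all non-zero entries:
H(X,Y) = -[2/9·log_2(2/9) + 5/36·log_2(5/36) + 2/9·log_2(2/9) + 5/36·log_2(5/36) + 5/36·log_2(5/36) + 5/36·log_2(5/36)]
H(X,Y) = 2.5466 bits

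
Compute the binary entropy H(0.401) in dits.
0.2925 dits

The binary entropy function is:
H(p) = -p log(p) - (1-p) log(1-p)

H(0.401) = -0.401 × log_10(0.401) - 0.599 × log_10(0.599)
H(0.401) = 0.2925 dits

Note: Binary entropy is maximized at p=0.5 (H=1 bit) and minimized at p=0 or p=1 (H=0).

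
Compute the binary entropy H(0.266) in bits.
0.8357 bits

The binary entropy function is:
H(p) = -p log(p) - (1-p) log(1-p)

H(0.266) = -0.266 × log_2(0.266) - 0.734 × log_2(0.734)
H(0.266) = 0.8357 bits

Note: Binary entropy is maximized at p=0.5 (H=1 bit) and minimized at p=0 or p=1 (H=0).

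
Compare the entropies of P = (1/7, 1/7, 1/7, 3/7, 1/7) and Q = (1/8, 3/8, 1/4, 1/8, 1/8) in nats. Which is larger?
Q

Computing entropies in nats:
H(P) = 1.4751
H(Q) = 1.4942

Distribution Q has higher entropy.

Intuition: The distribution closer to uniform (more spread out) has higher entropy.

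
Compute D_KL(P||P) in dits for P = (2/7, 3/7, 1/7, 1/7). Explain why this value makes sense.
0.0000 dits

KL divergence satisfies the Gibbs inequality: D_KL(P||Q) ≥ 0 for all distributions P, Q.

D_KL(P||Q) = Σ p(x) log(p(x)/q(x))
Each term is p(x) × log_10(p(x)/p(x)) = p(x) × log_10(1) = 0, so the sum is 0.
D_KL(P||Q) = 0.0000 dits

When P = Q, the KL divergence is exactly 0, as there is no 'divergence' between identical distributions.

This non-negativity is a fundamental property: relative entropy cannot be negative because it measures how different Q is from P.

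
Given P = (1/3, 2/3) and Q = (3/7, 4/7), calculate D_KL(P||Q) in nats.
0.0190 nats

KL divergence: D_KL(P||Q) = Σ p(x) log(p(x)/q(x))

Computing term by term:
  x=0: 1/3 × log_e[(1/3)/(3/7)] = 1/3 × -0.2513 = -0.0838
  x=1: 2/3 × log_e[(2/3)/(4/7)] = 2/3 × 0.1542 = 0.1028

D_KL(P||Q) = 0.0190 nats

Note: KL divergence is always non-negative and equals 0 iff P = Q.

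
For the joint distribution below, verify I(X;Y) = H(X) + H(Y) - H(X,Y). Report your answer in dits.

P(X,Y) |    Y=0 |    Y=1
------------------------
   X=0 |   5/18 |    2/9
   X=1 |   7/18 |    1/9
I(X;Y) = 0.0122 dits

Mutual information has multiple equivalent forms:
- I(X;Y) = H(X) - H(X|Y)
- I(X;Y) = H(Y) - H(Y|X)
- I(X;Y) = H(X) + H(Y) - H(X,Y)

Computing all quantities:
H(X) = 0.3010, H(Y) = 0.2764, H(X,Y) = 0.5652
H(X|Y) = 0.2888, H(Y|X) = 0.2642

Verification:
H(X) - H(X|Y) = 0.3010 - 0.2888 = 0.0122
H(Y) - H(Y|X) = 0.2764 - 0.2642 = 0.0122
H(X) + H(Y) - H(X,Y) = 0.3010 + 0.2764 - 0.5652 = 0.0122

All forms give I(X;Y) = 0.0122 dits. ✓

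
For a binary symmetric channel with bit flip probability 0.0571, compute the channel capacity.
0.6842 bits

For a binary symmetric channel (BSC) with error probability p:
Capacity C = 1 - H(p) bits per symbol

where H(p) = -p log₂(p) - (1-p) log₂(1-p) is the binary entropy function.

H(0.0571) = 0.3158 bits
C = 1 - 0.3158 = 0.6842 bits per symbol

This means we can reliably transmit up to 0.6842 bits of information per channel use.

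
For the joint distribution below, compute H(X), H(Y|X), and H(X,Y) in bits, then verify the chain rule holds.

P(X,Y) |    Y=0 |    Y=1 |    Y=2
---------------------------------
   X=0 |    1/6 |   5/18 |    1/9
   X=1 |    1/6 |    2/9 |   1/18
H(X,Y) = 2.4411, H(X) = 0.9911, H(Y|X) = 1.4500 (all in bits)

Chain rule: H(X,Y) = H(X) + H(Y|X)

Left side — joint entropy directly:
H(X,Y) = -Σ p(x,y) log p(x,y) = 2.4411 bits

Right side — compute H(Y|X) from the conditional distributions:
P(X) = (5/9, 4/9), so H(X) = 0.9911 bits
H(Y|X) = Σ_x P(X=x) · H(Y|X=x):
  P(Y|X=0) = (3/10, 1/2, 1/5), H(Y|X=0) = 1.4855, weight P(X=0) = 5/9
  P(Y|X=1) = (3/8, 1/2, 1/8), H(Y|X=1) = 1.4056, weight P(X=1) = 4/9
H(Y|X) = 1.4500 bits

H(X) + H(Y|X) = 0.9911 + 1.4500 = 2.4411 bits

Both sides equal 2.4411 bits. ✓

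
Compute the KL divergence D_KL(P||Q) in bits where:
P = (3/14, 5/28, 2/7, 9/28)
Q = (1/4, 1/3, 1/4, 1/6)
0.1512 bits

KL divergence: D_KL(P||Q) = Σ p(x) log(p(x)/q(x))

Computing term by term:
  x=0: 3/14 × log_2[(3/14)/(1/4)] = 3/14 × -0.2224 = -0.0477
  x=1: 5/28 × log_2[(5/28)/(1/3)] = 5/28 × -0.9005 = -0.1608
  x=2: 2/7 × log_2[(2/7)/(1/4)] = 2/7 × 0.1926 = 0.0550
  x=3: 9/28 × log_2[(9/28)/(1/6)] = 9/28 × 0.9475 = 0.3046

D_KL(P||Q) = 0.1512 bits

Note: KL divergence is always non-negative and equals 0 iff P = Q.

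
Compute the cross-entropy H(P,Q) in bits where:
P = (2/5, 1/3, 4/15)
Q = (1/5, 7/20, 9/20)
1.7408 bits

Cross-entropy: H(P,Q) = -Σ p(x) log q(x)

Alternatively: H(P,Q) = H(P) + D_KL(P||Q)
H(P) = 1.5656 bits
D_KL(P||Q) = 0.1752 bits

H(P,Q) = 1.5656 + 0.1752 = 1.7408 bits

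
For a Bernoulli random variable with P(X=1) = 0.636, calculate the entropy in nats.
0.6557 nats

The binary entropy function is:
H(p) = -p log(p) - (1-p) log(1-p)

H(0.636) = -0.636 × log_e(0.636) - 0.364 × log_e(0.364)
H(0.636) = 0.6557 nats

Note: Binary entropy is maximized at p=0.5 (H=1 bit) and minimized at p=0 or p=1 (H=0).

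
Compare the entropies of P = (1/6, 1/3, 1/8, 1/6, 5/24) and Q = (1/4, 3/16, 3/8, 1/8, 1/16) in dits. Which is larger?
P

Computing entropies in dits:
H(P) = 0.6732
H(Q) = 0.6347

Distribution P has higher entropy.

Intuition: The distribution closer to uniform (more spread out) has higher entropy.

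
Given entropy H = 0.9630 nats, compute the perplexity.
2.6195

Perplexity is e^H (or exp(H) for natural log).

H = 0.9630 nats
Perplexity = e^0.9630 = 2.6195

Interpretation: The model's uncertainty is equivalent to choosing uniformly among 2.6 options.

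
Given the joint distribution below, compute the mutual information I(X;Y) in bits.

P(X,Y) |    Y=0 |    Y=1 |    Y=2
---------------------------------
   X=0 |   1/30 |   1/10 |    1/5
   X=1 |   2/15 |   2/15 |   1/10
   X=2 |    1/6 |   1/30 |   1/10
0.1517 bits

Mutual information: I(X;Y) = H(X) + H(Y) - H(X,Y)

Marginals:
P(X) = (1/3, 11/30, 3/10), H(X) = 1.5801 bits
P(Y) = (1/3, 4/15, 2/5), H(Y) = 1.5656 bits

Joint entropy: H(X,Y) = 2.9941 bits

I(X;Y) = 1.5801 + 1.5656 - 2.9941 = 0.1517 bits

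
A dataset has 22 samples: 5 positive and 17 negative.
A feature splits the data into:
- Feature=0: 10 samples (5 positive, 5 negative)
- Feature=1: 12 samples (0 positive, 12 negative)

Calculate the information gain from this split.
0.3187 bits

Information Gain = H(Y) - H(Y|Feature)

Before split:
P(positive) = 5/22 = 0.2273
H(Y) = 0.7732 bits

After split:
Feature=0: H = 1.0000 bits (weight = 10/22)
Feature=1: H = 0.0000 bits (weight = 12/22)
H(Y|Feature) = (10/22)×1.0000 + (12/22)×0.0000 = 0.4545 bits

Information Gain = 0.7732 - 0.4545 = 0.3187 bits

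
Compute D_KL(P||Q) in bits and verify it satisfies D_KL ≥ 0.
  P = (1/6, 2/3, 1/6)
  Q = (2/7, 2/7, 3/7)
0.4582 bits

KL divergence satisfies the Gibbs inequality: D_KL(P||Q) ≥ 0 for all distributions P, Q.

D_KL(P||Q) = Σ p(x) log(p(x)/q(x))
Term by term:
  x=0: 1/6 × log_2[(1/6)/(2/7)] = -0.1296
  x=1: 2/3 × log_2[(2/3)/(2/7)] = 0.8149
  x=2: 1/6 × log_2[(1/6)/(3/7)] = -0.2271
D_KL(P||Q) = 0.4582 bits

D_KL(P||Q) = 0.4582 ≥ 0 ✓

This non-negativity is a fundamental property: relative entropy cannot be negative because it measures how different Q is from P.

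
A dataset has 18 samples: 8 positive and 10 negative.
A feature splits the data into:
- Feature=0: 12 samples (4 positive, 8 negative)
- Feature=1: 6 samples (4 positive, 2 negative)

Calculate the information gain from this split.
0.0728 bits

Information Gain = H(Y) - H(Y|Feature)

Before split:
P(positive) = 8/18 = 0.4444
H(Y) = 0.9911 bits

After split:
Feature=0: H = 0.9183 bits (weight = 12/18)
Feature=1: H = 0.9183 bits (weight = 6/18)
H(Y|Feature) = (12/18)×0.9183 + (6/18)×0.9183 = 0.9183 bits

Information Gain = 0.9911 - 0.9183 = 0.0728 bits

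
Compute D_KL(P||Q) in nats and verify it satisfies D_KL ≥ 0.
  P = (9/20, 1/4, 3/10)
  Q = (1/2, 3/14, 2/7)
0.0058 nats

KL divergence satisfies the Gibbs inequality: D_KL(P||Q) ≥ 0 for all distributions P, Q.

D_KL(P||Q) = Σ p(x) log(p(x)/q(x))
Term by term:
  x=0: 9/20 × log_e[(9/20)/(1/2)] = -0.0474
  x=1: 1/4 × log_e[(1/4)/(3/14)] = 0.0385
  x=2: 3/10 × log_e[(3/10)/(2/7)] = 0.0146
D_KL(P||Q) = 0.0058 nats

D_KL(P||Q) = 0.0058 ≥ 0 ✓

This non-negativity is a fundamental property: relative entropy cannot be negative because it measures how different Q is from P.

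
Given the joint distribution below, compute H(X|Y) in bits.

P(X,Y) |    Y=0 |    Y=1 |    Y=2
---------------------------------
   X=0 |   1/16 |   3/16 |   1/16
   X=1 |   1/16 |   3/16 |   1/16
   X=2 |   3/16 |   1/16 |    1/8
1.4373 bits

Using the chain rule: H(X|Y) = H(X,Y) - H(Y)

First, compute H(X,Y) = 2.9835 bits

Marginal P(Y) = (5/16, 7/16, 1/4)
H(Y) = 1.5462 bits

H(X|Y) = H(X,Y) - H(Y) = 2.9835 - 1.5462 = 1.4373 bits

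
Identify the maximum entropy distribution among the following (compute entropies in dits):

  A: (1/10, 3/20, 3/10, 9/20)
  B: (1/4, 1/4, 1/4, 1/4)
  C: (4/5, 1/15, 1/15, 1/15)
B

For a discrete distribution over n outcomes, entropy is maximized by the uniform distribution.

Computing entropies:
H(A) = 0.5365 dits
H(B) = 0.6021 dits
H(C) = 0.3127 dits

The uniform distribution (where all probabilities equal 1/4) achieves the maximum entropy of log_10(4) = 0.6021 dits.

Distribution B has the highest entropy.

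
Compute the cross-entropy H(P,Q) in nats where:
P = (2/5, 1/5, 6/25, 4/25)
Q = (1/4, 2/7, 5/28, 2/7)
1.4190 nats

Cross-entropy: H(P,Q) = -Σ p(x) log q(x)

Alternatively: H(P,Q) = H(P) + D_KL(P||Q)
H(P) = 1.3241 nats
D_KL(P||Q) = 0.0949 nats

H(P,Q) = 1.3241 + 0.0949 = 1.4190 nats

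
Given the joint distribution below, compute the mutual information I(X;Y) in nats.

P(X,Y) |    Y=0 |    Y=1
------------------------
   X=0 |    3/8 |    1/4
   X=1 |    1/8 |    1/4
0.0338 nats

Mutual information: I(X;Y) = H(X) + H(Y) - H(X,Y)

Marginals:
P(X) = (5/8, 3/8), H(X) = 0.6616 nats
P(Y) = (1/2, 1/2), H(Y) = 0.6931 nats

Joint entropy: H(X,Y) = 1.3209 nats

I(X;Y) = 0.6616 + 0.6931 - 1.3209 = 0.0338 nats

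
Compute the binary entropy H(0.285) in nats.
0.5976 nats

The binary entropy function is:
H(p) = -p log(p) - (1-p) log(1-p)

H(0.285) = -0.285 × log_e(0.285) - 0.715 × log_e(0.715)
H(0.285) = 0.5976 nats

Note: Binary entropy is maximized at p=0.5 (H=1 bit) and minimized at p=0 or p=1 (H=0).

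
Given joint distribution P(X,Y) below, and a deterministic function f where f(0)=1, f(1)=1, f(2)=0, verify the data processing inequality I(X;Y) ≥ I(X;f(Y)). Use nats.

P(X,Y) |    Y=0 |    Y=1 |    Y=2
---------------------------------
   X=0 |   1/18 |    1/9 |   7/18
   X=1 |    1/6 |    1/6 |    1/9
I(X;Y) = 0.1102, I(X;f(Y)) = 0.1039, inequality holds: 0.1102 ≥ 0.1039

Data Processing Inequality: For any Markov chain X → Y → Z, we have I(X;Y) ≥ I(X;Z).

Here Z = f(Y) is a deterministic function of Y, forming X → Y → Z.

Original I(X;Y) = 0.1102 nats

After applying f:
P(X,Z) where Z=f(Y):
- P(X,Z=0) = P(X,Y=2)
- P(X,Z=1) = P(X,Y=0) + P(X,Y=1)

I(X;Z) = I(X;f(Y)) = 0.1039 nats

Verification: 0.1102 ≥ 0.1039 ✓

Information cannot be created by processing; the function f can only lose information about X.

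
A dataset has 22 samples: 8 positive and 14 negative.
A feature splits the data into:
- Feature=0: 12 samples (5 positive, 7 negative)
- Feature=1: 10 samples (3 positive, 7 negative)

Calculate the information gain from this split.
0.0106 bits

Information Gain = H(Y) - H(Y|Feature)

Before split:
P(positive) = 8/22 = 0.3636
H(Y) = 0.9457 bits

After split:
Feature=0: H = 0.9799 bits (weight = 12/22)
Feature=1: H = 0.8813 bits (weight = 10/22)
H(Y|Feature) = (12/22)×0.9799 + (10/22)×0.8813 = 0.9351 bits

Information Gain = 0.9457 - 0.9351 = 0.0106 bits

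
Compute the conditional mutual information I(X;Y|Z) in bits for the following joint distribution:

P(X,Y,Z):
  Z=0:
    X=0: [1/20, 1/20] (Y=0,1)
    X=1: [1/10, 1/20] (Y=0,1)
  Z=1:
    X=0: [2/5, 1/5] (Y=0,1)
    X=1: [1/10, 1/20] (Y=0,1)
0.0050 bits

Conditional mutual information: I(X;Y|Z) = H(X|Z) + H(Y|Z) - H(X,Y|Z)

H(Z) = 0.8113
H(X,Z) = 1.5955 → H(X|Z) = 0.7842
H(Y,Z) = 1.7427 → H(Y|Z) = 0.9315
H(X,Y,Z) = 2.5219 → H(X,Y|Z) = 1.7106

I(X;Y|Z) = 0.7842 + 0.9315 - 1.7106 = 0.0050 bits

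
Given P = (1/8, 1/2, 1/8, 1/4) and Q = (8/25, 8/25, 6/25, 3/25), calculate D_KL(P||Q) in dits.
0.0902 dits

KL divergence: D_KL(P||Q) = Σ p(x) log(p(x)/q(x))

Computing term by term:
  x=0: 1/8 × log_10[(1/8)/(8/25)] = 1/8 × -0.4082 = -0.0510
  x=1: 1/2 × log_10[(1/2)/(8/25)] = 1/2 × 0.1938 = 0.0969
  x=2: 1/8 × log_10[(1/8)/(6/25)] = 1/8 × -0.2833 = -0.0354
  x=3: 1/4 × log_10[(1/4)/(3/25)] = 1/4 × 0.3188 = 0.0797

D_KL(P||Q) = 0.0902 dits

Note: KL divergence is always non-negative and equals 0 iff P = Q.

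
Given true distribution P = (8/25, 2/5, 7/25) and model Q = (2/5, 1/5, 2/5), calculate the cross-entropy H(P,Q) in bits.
1.7219 bits

Cross-entropy: H(P,Q) = -Σ p(x) log q(x)

Alternatively: H(P,Q) = H(P) + D_KL(P||Q)
H(P) = 1.5690 bits
D_KL(P||Q) = 0.1529 bits

H(P,Q) = 1.5690 + 0.1529 = 1.7219 bits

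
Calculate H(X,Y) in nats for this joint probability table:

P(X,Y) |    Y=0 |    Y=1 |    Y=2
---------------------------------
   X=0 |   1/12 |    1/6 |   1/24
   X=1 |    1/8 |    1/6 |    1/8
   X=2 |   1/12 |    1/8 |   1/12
2.1307 nats

Joint entropy is H(X,Y) = -Σ_{x,y} p(x,y) log p(x,y).

Summing over all non-zero entries:
H(X,Y) = -[1/12·log_e(1/12) + 1/6·log_e(1/6) + 1/24·log_e(1/24) + 1/8·log_e(1/8) + 1/6·log_e(1/6) + 1/8·log_e(1/8) + 1/12·log_e(1/12) + 1/8·log_e(1/8) + 1/12·log_e(1/12)]
H(X,Y) = 2.1307 nats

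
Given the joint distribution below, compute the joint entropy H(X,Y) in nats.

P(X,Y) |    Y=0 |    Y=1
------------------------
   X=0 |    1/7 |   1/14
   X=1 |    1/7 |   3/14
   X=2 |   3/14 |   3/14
1.7348 nats

Joint entropy is H(X,Y) = -Σ_{x,y} p(x,y) log p(x,y).

Summing over all non-zero entries:
H(X,Y) = -[1/7·log_e(1/7) + 1/14·log_e(1/14) + 1/7·log_e(1/7) + 3/14·log_e(3/14) + 3/14·log_e(3/14) + 3/14·log_e(3/14)]
H(X,Y) = 1.7348 nats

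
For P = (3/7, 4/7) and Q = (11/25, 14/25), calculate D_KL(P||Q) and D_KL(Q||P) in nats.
D_KL(P||Q) = 0.0003, D_KL(Q||P) = 0.0003

KL divergence is not symmetric: D_KL(P||Q) ≠ D_KL(Q||P) in general.

D_KL(P||Q) = 0.0003 nats
D_KL(Q||P) = 0.0003 nats

In this case they happen to be equal (to 4 decimal places).

This asymmetry is why KL divergence is not a true distance metric.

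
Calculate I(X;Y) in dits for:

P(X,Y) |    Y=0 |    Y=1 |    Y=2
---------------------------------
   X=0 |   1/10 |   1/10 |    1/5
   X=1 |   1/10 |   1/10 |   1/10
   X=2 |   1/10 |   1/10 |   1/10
0.0060 dits

Mutual information: I(X;Y) = H(X) + H(Y) - H(X,Y)

Marginals:
P(X) = (2/5, 3/10, 3/10), H(X) = 0.4729 dits
P(Y) = (3/10, 3/10, 2/5), H(Y) = 0.4729 dits

Joint entropy: H(X,Y) = 0.9398 dits

I(X;Y) = 0.4729 + 0.4729 - 0.9398 = 0.0060 dits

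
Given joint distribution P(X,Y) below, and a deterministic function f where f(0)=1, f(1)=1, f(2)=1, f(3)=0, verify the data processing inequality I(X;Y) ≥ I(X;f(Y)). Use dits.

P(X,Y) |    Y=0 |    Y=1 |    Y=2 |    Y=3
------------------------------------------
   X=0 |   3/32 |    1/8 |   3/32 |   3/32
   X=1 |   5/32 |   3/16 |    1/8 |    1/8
I(X;Y) = 0.0004, I(X;f(Y)) = 0.0001, inequality holds: 0.0004 ≥ 0.0001

Data Processing Inequality: For any Markov chain X → Y → Z, we have I(X;Y) ≥ I(X;Z).

Here Z = f(Y) is a deterministic function of Y, forming X → Y → Z.

Original I(X;Y) = 0.0004 dits

After applying f:
P(X,Z) where Z=f(Y):
- P(X,Z=0) = P(X,Y=3)
- P(X,Z=1) = P(X,Y=0) + P(X,Y=1) + P(X,Y=2)

I(X;Z) = I(X;f(Y)) = 0.0001 dits

Verification: 0.0004 ≥ 0.0001 ✓

Information cannot be created by processing; the function f can only lose information about X.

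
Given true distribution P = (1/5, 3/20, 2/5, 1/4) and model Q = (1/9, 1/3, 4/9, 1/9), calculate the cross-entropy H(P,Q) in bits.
2.1322 bits

Cross-entropy: H(P,Q) = -Σ p(x) log q(x)

Alternatively: H(P,Q) = H(P) + D_KL(P||Q)
H(P) = 1.9037 bits
D_KL(P||Q) = 0.2285 bits

H(P,Q) = 1.9037 + 0.2285 = 2.1322 bits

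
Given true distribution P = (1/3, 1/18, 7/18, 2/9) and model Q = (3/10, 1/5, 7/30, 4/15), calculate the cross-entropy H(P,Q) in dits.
0.5865 dits

Cross-entropy: H(P,Q) = -Σ p(x) log q(x)

Alternatively: H(P,Q) = H(P) + D_KL(P||Q)
H(P) = 0.5334 dits
D_KL(P||Q) = 0.0530 dits

H(P,Q) = 0.5334 + 0.0530 = 0.5865 dits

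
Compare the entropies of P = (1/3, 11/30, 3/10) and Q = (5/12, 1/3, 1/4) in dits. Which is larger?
P

Computing entropies in dits:
H(P) = 0.4757
H(Q) = 0.4680

Distribution P has higher entropy.

Intuition: The distribution closer to uniform (more spread out) has higher entropy.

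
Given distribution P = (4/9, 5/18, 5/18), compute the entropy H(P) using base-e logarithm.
1.0720 nats

Shannon entropy is H(X) = -Σ p(x) log p(x).

For P = (4/9, 5/18, 5/18):
H = -4/9 × log_e(4/9) -5/18 × log_e(5/18) -5/18 × log_e(5/18)
H = 1.0720 nats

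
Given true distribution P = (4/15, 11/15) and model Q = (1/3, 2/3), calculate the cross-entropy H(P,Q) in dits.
0.2564 dits

Cross-entropy: H(P,Q) = -Σ p(x) log q(x)

Alternatively: H(P,Q) = H(P) + D_KL(P||Q)
H(P) = 0.2519 dits
D_KL(P||Q) = 0.0045 dits

H(P,Q) = 0.2519 + 0.0045 = 0.2564 dits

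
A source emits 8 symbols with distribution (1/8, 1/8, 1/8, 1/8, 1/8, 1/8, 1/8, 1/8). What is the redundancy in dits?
0.0000 dits

Redundancy measures how far a source is from maximum entropy:
R = H_max - H(X)

Maximum entropy for 8 symbols: H_max = log_10(8) = 0.9031 dits
Actual entropy: H(X) = 0.9031 dits
Redundancy: R = 0.9031 - 0.9031 = 0.0000 dits

This redundancy represents potential for compression: the source could be compressed by 0.0000 dits per symbol.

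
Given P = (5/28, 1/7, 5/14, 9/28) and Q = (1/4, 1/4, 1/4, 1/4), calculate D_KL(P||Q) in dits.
0.0296 dits

KL divergence: D_KL(P||Q) = Σ p(x) log(p(x)/q(x))

Computing term by term:
  x=0: 5/28 × log_10[(5/28)/(1/4)] = 5/28 × -0.1461 = -0.0261
  x=1: 1/7 × log_10[(1/7)/(1/4)] = 1/7 × -0.2430 = -0.0347
  x=2: 5/14 × log_10[(5/14)/(1/4)] = 5/14 × 0.1549 = 0.0553
  x=3: 9/28 × log_10[(9/28)/(1/4)] = 9/28 × 0.1091 = 0.0351

D_KL(P||Q) = 0.0296 dits

Note: KL divergence is always non-negative and equals 0 iff P = Q.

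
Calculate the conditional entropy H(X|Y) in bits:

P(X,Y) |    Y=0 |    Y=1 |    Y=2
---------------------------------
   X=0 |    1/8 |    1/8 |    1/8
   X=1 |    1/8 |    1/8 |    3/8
0.9056 bits

Using the chain rule: H(X|Y) = H(X,Y) - H(Y)

First, compute H(X,Y) = 2.4056 bits

Marginal P(Y) = (1/4, 1/4, 1/2)
H(Y) = 1.5000 bits

H(X|Y) = H(X,Y) - H(Y) = 2.4056 - 1.5000 = 0.9056 bits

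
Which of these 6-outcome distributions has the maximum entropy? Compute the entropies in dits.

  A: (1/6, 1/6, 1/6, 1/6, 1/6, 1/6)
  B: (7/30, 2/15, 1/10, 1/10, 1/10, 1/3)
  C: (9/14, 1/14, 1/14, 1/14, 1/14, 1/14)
A

For a discrete distribution over n outcomes, entropy is maximized by the uniform distribution.

Computing entropies:
H(A) = 0.7782 dits
H(B) = 0.7232 dits
H(C) = 0.5327 dits

The uniform distribution (where all probabilities equal 1/6) achieves the maximum entropy of log_10(6) = 0.7782 dits.

Distribution A has the highest entropy.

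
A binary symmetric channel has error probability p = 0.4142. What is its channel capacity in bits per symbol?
0.0213 bits

For a binary symmetric channel (BSC) with error probability p:
Capacity C = 1 - H(p) bits per symbol

where H(p) = -p log₂(p) - (1-p) log₂(1-p) is the binary entropy function.

H(0.4142) = 0.9787 bits
C = 1 - 0.9787 = 0.0213 bits per symbol

This means we can reliably transmit up to 0.0213 bits of information per channel use.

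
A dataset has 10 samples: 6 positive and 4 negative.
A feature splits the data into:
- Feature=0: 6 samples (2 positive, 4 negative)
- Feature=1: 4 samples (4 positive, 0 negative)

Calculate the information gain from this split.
0.4200 bits

Information Gain = H(Y) - H(Y|Feature)

Before split:
P(positive) = 6/10 = 0.6000
H(Y) = 0.9710 bits

After split:
Feature=0: H = 0.9183 bits (weight = 6/10)
Feature=1: H = 0.0000 bits (weight = 4/10)
H(Y|Feature) = (6/10)×0.9183 + (4/10)×0.0000 = 0.5510 bits

Information Gain = 0.9710 - 0.5510 = 0.4200 bits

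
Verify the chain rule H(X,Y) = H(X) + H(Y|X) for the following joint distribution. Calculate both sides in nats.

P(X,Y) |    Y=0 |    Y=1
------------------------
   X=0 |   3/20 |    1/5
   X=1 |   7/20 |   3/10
H(X,Y) = 1.3351, H(X) = 0.6474, H(Y|X) = 0.6876 (all in nats)

Chain rule: H(X,Y) = H(X) + H(Y|X)

Left side — joint entropy directly:
H(X,Y) = -Σ p(x,y) log p(x,y) = 1.3351 nats

Right side — compute H(Y|X) from the conditional distributions:
P(X) = (7/20, 13/20), so H(X) = 0.6474 nats
H(Y|X) = Σ_x P(X=x) · H(Y|X=x):
  P(Y|X=0) = (3/7, 4/7), H(Y|X=0) = 0.6829, weight P(X=0) = 7/20
  P(Y|X=1) = (7/13, 6/13), H(Y|X=1) = 0.6902, weight P(X=1) = 13/20
H(Y|X) = 0.6876 nats

H(X) + H(Y|X) = 0.6474 + 0.6876 = 1.3351 nats

Both sides equal 1.3351 nats. ✓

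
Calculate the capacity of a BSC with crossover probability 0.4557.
0.0057 bits

For a binary symmetric channel (BSC) with error probability p:
Capacity C = 1 - H(p) bits per symbol

where H(p) = -p log₂(p) - (1-p) log₂(1-p) is the binary entropy function.

H(0.4557) = 0.9943 bits
C = 1 - 0.9943 = 0.0057 bits per symbol

This means we can reliably transmit up to 0.0057 bits of information per channel use.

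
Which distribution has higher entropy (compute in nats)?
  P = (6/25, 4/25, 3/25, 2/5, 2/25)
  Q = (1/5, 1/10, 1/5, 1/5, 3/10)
Q

Computing entropies in nats:
H(P) = 1.4587
H(Q) = 1.5571

Distribution Q has higher entropy.

Intuition: The distribution closer to uniform (more spread out) has higher entropy.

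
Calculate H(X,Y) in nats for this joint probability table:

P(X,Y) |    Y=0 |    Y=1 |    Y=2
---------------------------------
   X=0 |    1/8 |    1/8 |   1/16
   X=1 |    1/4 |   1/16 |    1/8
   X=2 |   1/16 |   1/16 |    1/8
2.0794 nats

Joint entropy is H(X,Y) = -Σ_{x,y} p(x,y) log p(x,y).

Summing over all non-zero entries:
H(X,Y) = -[1/8·log_e(1/8) + 1/8·log_e(1/8) + 1/16·log_e(1/16) + 1/4·log_e(1/4) + 1/16·log_e(1/16) + 1/8·log_e(1/8) + 1/16·log_e(1/16) + 1/16·log_e(1/16) + 1/8·log_e(1/8)]
H(X,Y) = 2.0794 nats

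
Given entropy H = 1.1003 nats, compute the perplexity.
3.0051

Perplexity is e^H (or exp(H) for natural log).

H = 1.1003 nats
Perplexity = e^1.1003 = 3.0051

Interpretation: The model's uncertainty is equivalent to choosing uniformly among 3.0 options.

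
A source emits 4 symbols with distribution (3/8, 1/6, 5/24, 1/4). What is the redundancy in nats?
0.0465 nats

Redundancy measures how far a source is from maximum entropy:
R = H_max - H(X)

Maximum entropy for 4 symbols: H_max = log_e(4) = 1.3863 nats
Actual entropy: H(X) = 1.3398 nats
Redundancy: R = 1.3863 - 1.3398 = 0.0465 nats

This redundancy represents potential for compression: the source could be compressed by 0.0465 nats per symbol.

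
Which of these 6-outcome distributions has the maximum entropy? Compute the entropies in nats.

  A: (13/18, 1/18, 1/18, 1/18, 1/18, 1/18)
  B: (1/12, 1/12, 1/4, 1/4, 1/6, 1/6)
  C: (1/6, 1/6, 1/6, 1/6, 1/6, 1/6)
C

For a discrete distribution over n outcomes, entropy is maximized by the uniform distribution.

Computing entropies:
H(A) = 1.0379 nats
H(B) = 1.7046 nats
H(C) = 1.7918 nats

The uniform distribution (where all probabilities equal 1/6) achieves the maximum entropy of log_e(6) = 1.7918 nats.

Distribution C has the highest entropy.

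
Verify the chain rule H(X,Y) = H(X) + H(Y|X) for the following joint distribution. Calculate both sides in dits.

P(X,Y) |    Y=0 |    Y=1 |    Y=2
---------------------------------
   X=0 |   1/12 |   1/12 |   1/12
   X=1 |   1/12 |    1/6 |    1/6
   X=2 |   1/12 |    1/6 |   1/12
H(X,Y) = 0.9287, H(X) = 0.4680, H(Y|X) = 0.4607 (all in dits)

Chain rule: H(X,Y) = H(X) + H(Y|X)

Left side — joint entropy directly:
H(X,Y) = -Σ p(x,y) log p(x,y) = 0.9287 dits

Right side — compute H(Y|X) from the conditional distributions:
P(X) = (1/4, 5/12, 1/3), so H(X) = 0.4680 dits
H(Y|X) = Σ_x P(X=x) · H(Y|X=x):
  P(Y|X=0) = (1/3, 1/3, 1/3), H(Y|X=0) = 0.4771, weight P(X=0) = 1/4
  P(Y|X=1) = (1/5, 2/5, 2/5), H(Y|X=1) = 0.4581, weight P(X=1) = 5/12
  P(Y|X=2) = (1/4, 1/2, 1/4), H(Y|X=2) = 0.4515, weight P(X=2) = 1/3
H(Y|X) = 0.4607 dits

H(X) + H(Y|X) = 0.4680 + 0.4607 = 0.9287 dits

Both sides equal 0.9287 dits. ✓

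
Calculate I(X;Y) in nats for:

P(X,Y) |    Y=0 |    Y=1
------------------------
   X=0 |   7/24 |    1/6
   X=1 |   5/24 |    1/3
0.0318 nats

Mutual information: I(X;Y) = H(X) + H(Y) - H(X,Y)

Marginals:
P(X) = (11/24, 13/24), H(X) = 0.6897 nats
P(Y) = (1/2, 1/2), H(Y) = 0.6931 nats

Joint entropy: H(X,Y) = 1.3510 nats

I(X;Y) = 0.6897 + 0.6931 - 1.3510 = 0.0318 nats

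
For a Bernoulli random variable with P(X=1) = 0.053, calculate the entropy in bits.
0.2990 bits

The binary entropy function is:
H(p) = -p log(p) - (1-p) log(1-p)

H(0.053) = -0.053 × log_2(0.053) - 0.947 × log_2(0.947)
H(0.053) = 0.2990 bits

Note: Binary entropy is maximized at p=0.5 (H=1 bit) and minimized at p=0 or p=1 (H=0).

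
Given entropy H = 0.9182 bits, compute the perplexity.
1.8898

Perplexity is 2^H (or exp(H) for natural log).

H = 0.9182 bits
Perplexity = 2^0.9182 = 1.8898

Interpretation: The model's uncertainty is equivalent to choosing uniformly among 1.9 options.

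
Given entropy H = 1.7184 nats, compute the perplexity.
5.5756

Perplexity is e^H (or exp(H) for natural log).

H = 1.7184 nats
Perplexity = e^1.7184 = 5.5756

Interpretation: The model's uncertainty is equivalent to choosing uniformly among 5.6 options.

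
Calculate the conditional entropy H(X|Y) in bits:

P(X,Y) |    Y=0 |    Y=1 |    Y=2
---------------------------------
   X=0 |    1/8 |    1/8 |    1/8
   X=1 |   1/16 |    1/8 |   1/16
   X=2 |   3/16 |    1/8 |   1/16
1.5165 bits

Using the chain rule: H(X|Y) = H(X,Y) - H(Y)

First, compute H(X,Y) = 3.0778 bits

Marginal P(Y) = (3/8, 3/8, 1/4)
H(Y) = 1.5613 bits

H(X|Y) = H(X,Y) - H(Y) = 3.0778 - 1.5613 = 1.5165 bits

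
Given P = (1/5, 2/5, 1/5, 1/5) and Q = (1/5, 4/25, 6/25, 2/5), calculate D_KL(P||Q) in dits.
0.0831 dits

KL divergence: D_KL(P||Q) = Σ p(x) log(p(x)/q(x))

Computing term by term:
  x=0: 1/5 × log_10[(1/5)/(1/5)] = 1/5 × 0.0000 = 0.0000
  x=1: 2/5 × log_10[(2/5)/(4/25)] = 2/5 × 0.3979 = 0.1592
  x=2: 1/5 × log_10[(1/5)/(6/25)] = 1/5 × -0.0792 = -0.0158
  x=3: 1/5 × log_10[(1/5)/(2/5)] = 1/5 × -0.3010 = -0.0602

D_KL(P||Q) = 0.0831 dits

Note: KL divergence is always non-negative and equals 0 iff P = Q.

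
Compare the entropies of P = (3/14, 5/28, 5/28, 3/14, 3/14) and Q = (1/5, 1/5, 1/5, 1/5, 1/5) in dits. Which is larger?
Q

Computing entropies in dits:
H(P) = 0.6973
H(Q) = 0.6990

Distribution Q has higher entropy.

Intuition: The distribution closer to uniform (more spread out) has higher entropy.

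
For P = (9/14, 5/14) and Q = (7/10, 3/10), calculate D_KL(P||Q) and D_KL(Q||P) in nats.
D_KL(P||Q) = 0.0075, D_KL(Q||P) = 0.0073

KL divergence is not symmetric: D_KL(P||Q) ≠ D_KL(Q||P) in general.

D_KL(P||Q) = 0.0075 nats
D_KL(Q||P) = 0.0073 nats

No, they are not equal!

This asymmetry is why KL divergence is not a true distance metric.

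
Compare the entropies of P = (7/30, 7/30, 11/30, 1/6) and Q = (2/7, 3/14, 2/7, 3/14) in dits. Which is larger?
Q

Computing entropies in dits:
H(P) = 0.5844
H(Q) = 0.5976

Distribution Q has higher entropy.

Intuition: The distribution closer to uniform (more spread out) has higher entropy.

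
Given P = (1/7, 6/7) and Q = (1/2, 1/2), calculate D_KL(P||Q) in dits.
0.1229 dits

KL divergence: D_KL(P||Q) = Σ p(x) log(p(x)/q(x))

Computing term by term:
  x=0: 1/7 × log_10[(1/7)/(1/2)] = 1/7 × -0.5441 = -0.0777
  x=1: 6/7 × log_10[(6/7)/(1/2)] = 6/7 × 0.2341 = 0.2006

D_KL(P||Q) = 0.1229 dits

Note: KL divergence is always non-negative and equals 0 iff P = Q.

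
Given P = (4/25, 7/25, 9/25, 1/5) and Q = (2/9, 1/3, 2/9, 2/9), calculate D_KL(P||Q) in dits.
0.0222 dits

KL divergence: D_KL(P||Q) = Σ p(x) log(p(x)/q(x))

Computing term by term:
  x=0: 4/25 × log_10[(4/25)/(2/9)] = 4/25 × -0.1427 = -0.0228
  x=1: 7/25 × log_10[(7/25)/(1/3)] = 7/25 × -0.0757 = -0.0212
  x=2: 9/25 × log_10[(9/25)/(2/9)] = 9/25 × 0.2095 = 0.0754
  x=3: 1/5 × log_10[(1/5)/(2/9)] = 1/5 × -0.0458 = -0.0092

D_KL(P||Q) = 0.0222 dits

Note: KL divergence is always non-negative and equals 0 iff P = Q.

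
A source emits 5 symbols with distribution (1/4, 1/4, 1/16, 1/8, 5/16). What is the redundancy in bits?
0.1725 bits

Redundancy measures how far a source is from maximum entropy:
R = H_max - H(X)

Maximum entropy for 5 symbols: H_max = log_2(5) = 2.3219 bits
Actual entropy: H(X) = 2.1494 bits
Redundancy: R = 2.3219 - 2.1494 = 0.1725 bits

This redundancy represents potential for compression: the source could be compressed by 0.1725 bits per symbol.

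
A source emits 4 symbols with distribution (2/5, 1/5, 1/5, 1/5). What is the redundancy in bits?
0.0781 bits

Redundancy measures how far a source is from maximum entropy:
R = H_max - H(X)

Maximum entropy for 4 symbols: H_max = log_2(4) = 2.0000 bits
Actual entropy: H(X) = 1.9219 bits
Redundancy: R = 2.0000 - 1.9219 = 0.0781 bits

This redundancy represents potential for compression: the source could be compressed by 0.0781 bits per symbol.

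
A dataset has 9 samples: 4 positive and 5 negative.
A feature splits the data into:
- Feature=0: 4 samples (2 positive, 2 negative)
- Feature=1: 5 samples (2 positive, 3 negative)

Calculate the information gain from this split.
0.0072 bits

Information Gain = H(Y) - H(Y|Feature)

Before split:
P(positive) = 4/9 = 0.4444
H(Y) = 0.9911 bits

After split:
Feature=0: H = 1.0000 bits (weight = 4/9)
Feature=1: H = 0.9710 bits (weight = 5/9)
H(Y|Feature) = (4/9)×1.0000 + (5/9)×0.9710 = 0.9839 bits

Information Gain = 0.9911 - 0.9839 = 0.0072 bits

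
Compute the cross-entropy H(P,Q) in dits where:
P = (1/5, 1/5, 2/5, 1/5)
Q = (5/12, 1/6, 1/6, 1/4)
0.6633 dits

Cross-entropy: H(P,Q) = -Σ p(x) log q(x)

Alternatively: H(P,Q) = H(P) + D_KL(P||Q)
H(P) = 0.5786 dits
D_KL(P||Q) = 0.0848 dits

H(P,Q) = 0.5786 + 0.0848 = 0.6633 dits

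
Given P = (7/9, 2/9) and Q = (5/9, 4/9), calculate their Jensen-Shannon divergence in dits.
0.0122 dits

Jensen-Shannon divergence is:
JSD(P||Q) = 0.5 × D_KL(P||M) + 0.5 × D_KL(Q||M)
where M = 0.5 × (P + Q) is the mixture distribution.

M = 0.5 × (7/9, 2/9) + 0.5 × (5/9, 4/9) = (2/3, 1/3)

D_KL(P||M) = 0.0129 dits
D_KL(Q||M) = 0.0115 dits

JSD(P||Q) = 0.5 × 0.0129 + 0.5 × 0.0115 = 0.0122 dits

Unlike KL divergence, JSD is symmetric and bounded: 0 ≤ JSD ≤ log(2).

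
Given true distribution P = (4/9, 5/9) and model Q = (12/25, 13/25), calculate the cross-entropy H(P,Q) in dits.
0.2994 dits

Cross-entropy: H(P,Q) = -Σ p(x) log q(x)

Alternatively: H(P,Q) = H(P) + D_KL(P||Q)
H(P) = 0.2983 dits
D_KL(P||Q) = 0.0011 dits

H(P,Q) = 0.2983 + 0.0011 = 0.2994 dits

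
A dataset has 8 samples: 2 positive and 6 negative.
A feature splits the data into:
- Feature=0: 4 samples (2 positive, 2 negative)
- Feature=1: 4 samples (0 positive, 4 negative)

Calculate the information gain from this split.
0.3113 bits

Information Gain = H(Y) - H(Y|Feature)

Before split:
P(positive) = 2/8 = 0.2500
H(Y) = 0.8113 bits

After split:
Feature=0: H = 1.0000 bits (weight = 4/8)
Feature=1: H = 0.0000 bits (weight = 4/8)
H(Y|Feature) = (4/8)×1.0000 + (4/8)×0.0000 = 0.5000 bits

Information Gain = 0.8113 - 0.5000 = 0.3113 bits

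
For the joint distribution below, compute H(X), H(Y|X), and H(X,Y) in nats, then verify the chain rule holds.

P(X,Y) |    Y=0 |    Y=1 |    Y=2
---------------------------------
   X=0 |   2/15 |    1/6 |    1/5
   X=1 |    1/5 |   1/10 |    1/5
H(X,Y) = 1.7632, H(X) = 0.6931, H(Y|X) = 1.0701 (all in nats)

Chain rule: H(X,Y) = H(X) + H(Y|X)

Left side — joint entropy directly:
H(X,Y) = -Σ p(x,y) log p(x,y) = 1.7632 nats

Right side — compute H(Y|X) from the conditional distributions:
P(X) = (1/2, 1/2), so H(X) = 0.6931 nats
H(Y|X) = Σ_x P(X=x) · H(Y|X=x):
  P(Y|X=0) = (4/15, 1/3, 2/5), H(Y|X=0) = 1.0852, weight P(X=0) = 1/2
  P(Y|X=1) = (2/5, 1/5, 2/5), H(Y|X=1) = 1.0549, weight P(X=1) = 1/2
H(Y|X) = 1.0701 nats

H(X) + H(Y|X) = 0.6931 + 1.0701 = 1.7632 nats

Both sides equal 1.7632 nats. ✓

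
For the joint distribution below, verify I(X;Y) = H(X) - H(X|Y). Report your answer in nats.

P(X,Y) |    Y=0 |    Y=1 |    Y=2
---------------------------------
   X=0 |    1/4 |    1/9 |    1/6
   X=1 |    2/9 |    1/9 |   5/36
I(X;Y) = 0.0005 nats

Mutual information has multiple equivalent forms:
- I(X;Y) = H(X) - H(X|Y)
- I(X;Y) = H(Y) - H(Y|X)
- I(X;Y) = H(X) + H(Y) - H(X,Y)

Computing all quantities:
H(X) = 0.6916, H(Y) = 1.0508, H(X,Y) = 1.7419
H(X|Y) = 0.6911, H(Y|X) = 1.0503

Verification:
H(X) - H(X|Y) = 0.6916 - 0.6911 = 0.0005
H(Y) - H(Y|X) = 1.0508 - 1.0503 = 0.0005
H(X) + H(Y) - H(X,Y) = 0.6916 + 1.0508 - 1.7419 = 0.0005

All forms give I(X;Y) = 0.0005 nats. ✓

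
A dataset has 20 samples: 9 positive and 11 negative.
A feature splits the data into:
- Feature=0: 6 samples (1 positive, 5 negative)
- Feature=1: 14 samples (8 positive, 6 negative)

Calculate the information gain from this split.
0.1081 bits

Information Gain = H(Y) - H(Y|Feature)

Before split:
P(positive) = 9/20 = 0.4500
H(Y) = 0.9928 bits

After split:
Feature=0: H = 0.6500 bits (weight = 6/20)
Feature=1: H = 0.9852 bits (weight = 14/20)
H(Y|Feature) = (6/20)×0.6500 + (14/20)×0.9852 = 0.8847 bits

Information Gain = 0.9928 - 0.8847 = 0.1081 bits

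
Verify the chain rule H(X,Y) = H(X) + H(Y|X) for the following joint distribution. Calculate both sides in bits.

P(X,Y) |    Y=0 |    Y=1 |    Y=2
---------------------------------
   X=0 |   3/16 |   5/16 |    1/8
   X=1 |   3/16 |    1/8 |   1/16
H(X,Y) = 2.4300, H(X) = 0.9544, H(Y|X) = 1.4756 (all in bits)

Chain rule: H(X,Y) = H(X) + H(Y|X)

Left side — joint entropy directly:
H(X,Y) = -Σ p(x,y) log p(x,y) = 2.4300 bits

Right side — compute H(Y|X) from the conditional distributions:
P(X) = (5/8, 3/8), so H(X) = 0.9544 bits
H(Y|X) = Σ_x P(X=x) · H(Y|X=x):
  P(Y|X=0) = (3/10, 1/2, 1/5), H(Y|X=0) = 1.4855, weight P(X=0) = 5/8
  P(Y|X=1) = (1/2, 1/3, 1/6), H(Y|X=1) = 1.4591, weight P(X=1) = 3/8
H(Y|X) = 1.4756 bits

H(X) + H(Y|X) = 0.9544 + 1.4756 = 2.4300 bits

Both sides equal 2.4300 bits. ✓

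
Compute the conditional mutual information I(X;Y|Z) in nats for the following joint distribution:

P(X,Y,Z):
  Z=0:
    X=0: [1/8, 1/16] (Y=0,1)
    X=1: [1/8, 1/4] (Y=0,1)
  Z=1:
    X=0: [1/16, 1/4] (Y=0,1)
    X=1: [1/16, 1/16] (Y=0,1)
0.0471 nats

Conditional mutual information: I(X;Y|Z) = H(X|Z) + H(Y|Z) - H(X,Y|Z)

H(Z) = 0.6853
H(X,Z) = 1.3051 → H(X|Z) = 0.6198
H(Y,Z) = 1.3335 → H(Y|Z) = 0.6482
H(X,Y,Z) = 1.9062 → H(X,Y|Z) = 1.2208

I(X;Y|Z) = 0.6198 + 0.6482 - 1.2208 = 0.0471 nats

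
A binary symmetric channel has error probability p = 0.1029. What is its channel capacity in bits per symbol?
0.5219 bits

For a binary symmetric channel (BSC) with error probability p:
Capacity C = 1 - H(p) bits per symbol

where H(p) = -p log₂(p) - (1-p) log₂(1-p) is the binary entropy function.

H(0.1029) = 0.4781 bits
C = 1 - 0.4781 = 0.5219 bits per symbol

This means we can reliably transmit up to 0.5219 bits of information per channel use.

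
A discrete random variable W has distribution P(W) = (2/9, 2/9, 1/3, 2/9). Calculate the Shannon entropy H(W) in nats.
1.3689 nats

Shannon entropy is H(X) = -Σ p(x) log p(x).

For P = (2/9, 2/9, 1/3, 2/9):
H = -2/9 × log_e(2/9) -2/9 × log_e(2/9) -1/3 × log_e(1/3) -2/9 × log_e(2/9)
H = 1.3689 nats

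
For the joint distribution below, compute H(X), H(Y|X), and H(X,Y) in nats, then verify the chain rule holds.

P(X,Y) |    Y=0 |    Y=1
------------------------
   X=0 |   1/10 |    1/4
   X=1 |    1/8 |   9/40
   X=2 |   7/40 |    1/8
H(X,Y) = 1.7373, H(X) = 1.0961, H(Y|X) = 0.6413 (all in nats)

Chain rule: H(X,Y) = H(X) + H(Y|X)

Left side — joint entropy directly:
H(X,Y) = -Σ p(x,y) log p(x,y) = 1.7373 nats

Right side — compute H(Y|X) from the conditional distributions:
P(X) = (7/20, 7/20, 3/10), so H(X) = 1.0961 nats
H(Y|X) = Σ_x P(X=x) · H(Y|X=x):
  P(Y|X=0) = (2/7, 5/7), H(Y|X=0) = 0.5983, weight P(X=0) = 7/20
  P(Y|X=1) = (5/14, 9/14), H(Y|X=1) = 0.6518, weight P(X=1) = 7/20
  P(Y|X=2) = (7/12, 5/12), H(Y|X=2) = 0.6792, weight P(X=2) = 3/10
H(Y|X) = 0.6413 nats

H(X) + H(Y|X) = 1.0961 + 0.6413 = 1.7373 nats

Both sides equal 1.7373 nats. ✓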